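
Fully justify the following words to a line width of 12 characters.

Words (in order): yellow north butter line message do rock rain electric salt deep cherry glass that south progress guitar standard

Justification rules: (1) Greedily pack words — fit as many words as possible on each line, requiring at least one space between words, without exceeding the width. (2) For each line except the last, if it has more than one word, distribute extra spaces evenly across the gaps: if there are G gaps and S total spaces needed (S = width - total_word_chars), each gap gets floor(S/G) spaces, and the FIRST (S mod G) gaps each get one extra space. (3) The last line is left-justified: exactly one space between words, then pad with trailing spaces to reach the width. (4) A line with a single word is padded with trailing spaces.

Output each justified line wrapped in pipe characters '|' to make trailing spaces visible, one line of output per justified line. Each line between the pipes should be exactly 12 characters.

Answer: |yellow north|
|butter  line|
|message   do|
|rock    rain|
|electric    |
|salt    deep|
|cherry glass|
|that   south|
|progress    |
|guitar      |
|standard    |

Derivation:
Line 1: ['yellow', 'north'] (min_width=12, slack=0)
Line 2: ['butter', 'line'] (min_width=11, slack=1)
Line 3: ['message', 'do'] (min_width=10, slack=2)
Line 4: ['rock', 'rain'] (min_width=9, slack=3)
Line 5: ['electric'] (min_width=8, slack=4)
Line 6: ['salt', 'deep'] (min_width=9, slack=3)
Line 7: ['cherry', 'glass'] (min_width=12, slack=0)
Line 8: ['that', 'south'] (min_width=10, slack=2)
Line 9: ['progress'] (min_width=8, slack=4)
Line 10: ['guitar'] (min_width=6, slack=6)
Line 11: ['standard'] (min_width=8, slack=4)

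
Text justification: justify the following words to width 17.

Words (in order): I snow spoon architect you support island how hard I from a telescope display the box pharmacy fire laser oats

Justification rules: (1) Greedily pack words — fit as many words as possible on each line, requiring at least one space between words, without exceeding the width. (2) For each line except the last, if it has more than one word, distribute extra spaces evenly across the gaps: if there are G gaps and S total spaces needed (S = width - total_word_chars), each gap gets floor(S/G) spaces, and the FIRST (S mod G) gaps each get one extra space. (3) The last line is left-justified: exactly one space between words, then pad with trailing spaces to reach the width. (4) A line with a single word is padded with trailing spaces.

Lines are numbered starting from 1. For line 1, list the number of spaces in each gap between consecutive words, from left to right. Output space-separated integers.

Line 1: ['I', 'snow', 'spoon'] (min_width=12, slack=5)
Line 2: ['architect', 'you'] (min_width=13, slack=4)
Line 3: ['support', 'island'] (min_width=14, slack=3)
Line 4: ['how', 'hard', 'I', 'from', 'a'] (min_width=17, slack=0)
Line 5: ['telescope', 'display'] (min_width=17, slack=0)
Line 6: ['the', 'box', 'pharmacy'] (min_width=16, slack=1)
Line 7: ['fire', 'laser', 'oats'] (min_width=15, slack=2)

Answer: 4 3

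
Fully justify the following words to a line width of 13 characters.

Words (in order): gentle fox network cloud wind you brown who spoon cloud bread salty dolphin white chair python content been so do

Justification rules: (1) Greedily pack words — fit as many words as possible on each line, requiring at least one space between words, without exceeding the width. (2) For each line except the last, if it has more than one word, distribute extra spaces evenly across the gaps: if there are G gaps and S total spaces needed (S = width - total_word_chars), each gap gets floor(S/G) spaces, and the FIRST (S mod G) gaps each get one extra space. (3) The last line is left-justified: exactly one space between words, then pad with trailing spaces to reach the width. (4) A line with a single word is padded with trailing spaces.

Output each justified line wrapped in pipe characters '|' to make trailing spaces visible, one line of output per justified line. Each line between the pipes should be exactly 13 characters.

Answer: |gentle    fox|
|network cloud|
|wind      you|
|brown     who|
|spoon   cloud|
|bread   salty|
|dolphin white|
|chair  python|
|content  been|
|so do        |

Derivation:
Line 1: ['gentle', 'fox'] (min_width=10, slack=3)
Line 2: ['network', 'cloud'] (min_width=13, slack=0)
Line 3: ['wind', 'you'] (min_width=8, slack=5)
Line 4: ['brown', 'who'] (min_width=9, slack=4)
Line 5: ['spoon', 'cloud'] (min_width=11, slack=2)
Line 6: ['bread', 'salty'] (min_width=11, slack=2)
Line 7: ['dolphin', 'white'] (min_width=13, slack=0)
Line 8: ['chair', 'python'] (min_width=12, slack=1)
Line 9: ['content', 'been'] (min_width=12, slack=1)
Line 10: ['so', 'do'] (min_width=5, slack=8)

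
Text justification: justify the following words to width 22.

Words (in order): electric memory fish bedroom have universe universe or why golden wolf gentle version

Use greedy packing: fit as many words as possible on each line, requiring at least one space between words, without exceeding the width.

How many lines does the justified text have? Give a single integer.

Line 1: ['electric', 'memory', 'fish'] (min_width=20, slack=2)
Line 2: ['bedroom', 'have', 'universe'] (min_width=21, slack=1)
Line 3: ['universe', 'or', 'why', 'golden'] (min_width=22, slack=0)
Line 4: ['wolf', 'gentle', 'version'] (min_width=19, slack=3)
Total lines: 4

Answer: 4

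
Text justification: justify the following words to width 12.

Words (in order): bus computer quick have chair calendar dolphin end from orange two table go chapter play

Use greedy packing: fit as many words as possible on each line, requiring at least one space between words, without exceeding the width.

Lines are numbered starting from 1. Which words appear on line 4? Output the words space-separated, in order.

Answer: calendar

Derivation:
Line 1: ['bus', 'computer'] (min_width=12, slack=0)
Line 2: ['quick', 'have'] (min_width=10, slack=2)
Line 3: ['chair'] (min_width=5, slack=7)
Line 4: ['calendar'] (min_width=8, slack=4)
Line 5: ['dolphin', 'end'] (min_width=11, slack=1)
Line 6: ['from', 'orange'] (min_width=11, slack=1)
Line 7: ['two', 'table', 'go'] (min_width=12, slack=0)
Line 8: ['chapter', 'play'] (min_width=12, slack=0)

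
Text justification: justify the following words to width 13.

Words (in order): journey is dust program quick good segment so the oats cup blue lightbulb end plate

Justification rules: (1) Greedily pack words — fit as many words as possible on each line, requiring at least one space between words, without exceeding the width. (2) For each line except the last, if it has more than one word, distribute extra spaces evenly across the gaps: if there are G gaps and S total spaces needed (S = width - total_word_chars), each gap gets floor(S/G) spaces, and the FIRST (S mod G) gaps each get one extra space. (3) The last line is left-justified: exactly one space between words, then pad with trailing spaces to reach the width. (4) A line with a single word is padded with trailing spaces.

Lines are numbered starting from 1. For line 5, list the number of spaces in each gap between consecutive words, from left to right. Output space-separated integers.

Line 1: ['journey', 'is'] (min_width=10, slack=3)
Line 2: ['dust', 'program'] (min_width=12, slack=1)
Line 3: ['quick', 'good'] (min_width=10, slack=3)
Line 4: ['segment', 'so'] (min_width=10, slack=3)
Line 5: ['the', 'oats', 'cup'] (min_width=12, slack=1)
Line 6: ['blue'] (min_width=4, slack=9)
Line 7: ['lightbulb', 'end'] (min_width=13, slack=0)
Line 8: ['plate'] (min_width=5, slack=8)

Answer: 2 1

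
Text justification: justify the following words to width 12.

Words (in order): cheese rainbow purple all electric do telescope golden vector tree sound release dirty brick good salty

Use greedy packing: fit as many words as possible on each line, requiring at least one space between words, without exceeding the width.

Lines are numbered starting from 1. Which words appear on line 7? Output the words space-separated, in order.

Line 1: ['cheese'] (min_width=6, slack=6)
Line 2: ['rainbow'] (min_width=7, slack=5)
Line 3: ['purple', 'all'] (min_width=10, slack=2)
Line 4: ['electric', 'do'] (min_width=11, slack=1)
Line 5: ['telescope'] (min_width=9, slack=3)
Line 6: ['golden'] (min_width=6, slack=6)
Line 7: ['vector', 'tree'] (min_width=11, slack=1)
Line 8: ['sound'] (min_width=5, slack=7)
Line 9: ['release'] (min_width=7, slack=5)
Line 10: ['dirty', 'brick'] (min_width=11, slack=1)
Line 11: ['good', 'salty'] (min_width=10, slack=2)

Answer: vector tree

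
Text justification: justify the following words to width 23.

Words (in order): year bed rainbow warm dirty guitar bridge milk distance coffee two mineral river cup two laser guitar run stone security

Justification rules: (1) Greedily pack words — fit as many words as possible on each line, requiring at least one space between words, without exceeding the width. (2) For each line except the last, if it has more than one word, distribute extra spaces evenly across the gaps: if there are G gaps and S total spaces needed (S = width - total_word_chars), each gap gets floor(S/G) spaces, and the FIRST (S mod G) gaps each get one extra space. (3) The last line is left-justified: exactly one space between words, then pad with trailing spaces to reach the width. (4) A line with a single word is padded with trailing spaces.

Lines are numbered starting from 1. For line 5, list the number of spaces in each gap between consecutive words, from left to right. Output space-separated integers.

Line 1: ['year', 'bed', 'rainbow', 'warm'] (min_width=21, slack=2)
Line 2: ['dirty', 'guitar', 'bridge'] (min_width=19, slack=4)
Line 3: ['milk', 'distance', 'coffee'] (min_width=20, slack=3)
Line 4: ['two', 'mineral', 'river', 'cup'] (min_width=21, slack=2)
Line 5: ['two', 'laser', 'guitar', 'run'] (min_width=20, slack=3)
Line 6: ['stone', 'security'] (min_width=14, slack=9)

Answer: 2 2 2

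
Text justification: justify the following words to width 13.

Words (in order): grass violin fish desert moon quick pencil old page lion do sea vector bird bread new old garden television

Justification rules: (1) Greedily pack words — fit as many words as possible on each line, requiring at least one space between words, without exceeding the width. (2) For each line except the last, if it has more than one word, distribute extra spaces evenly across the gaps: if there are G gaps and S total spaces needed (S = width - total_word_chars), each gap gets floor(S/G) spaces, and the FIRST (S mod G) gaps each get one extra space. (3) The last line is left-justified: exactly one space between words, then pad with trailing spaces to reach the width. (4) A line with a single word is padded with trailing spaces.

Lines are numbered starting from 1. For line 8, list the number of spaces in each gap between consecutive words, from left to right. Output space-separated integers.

Answer: 7

Derivation:
Line 1: ['grass', 'violin'] (min_width=12, slack=1)
Line 2: ['fish', 'desert'] (min_width=11, slack=2)
Line 3: ['moon', 'quick'] (min_width=10, slack=3)
Line 4: ['pencil', 'old'] (min_width=10, slack=3)
Line 5: ['page', 'lion', 'do'] (min_width=12, slack=1)
Line 6: ['sea', 'vector'] (min_width=10, slack=3)
Line 7: ['bird', 'bread'] (min_width=10, slack=3)
Line 8: ['new', 'old'] (min_width=7, slack=6)
Line 9: ['garden'] (min_width=6, slack=7)
Line 10: ['television'] (min_width=10, slack=3)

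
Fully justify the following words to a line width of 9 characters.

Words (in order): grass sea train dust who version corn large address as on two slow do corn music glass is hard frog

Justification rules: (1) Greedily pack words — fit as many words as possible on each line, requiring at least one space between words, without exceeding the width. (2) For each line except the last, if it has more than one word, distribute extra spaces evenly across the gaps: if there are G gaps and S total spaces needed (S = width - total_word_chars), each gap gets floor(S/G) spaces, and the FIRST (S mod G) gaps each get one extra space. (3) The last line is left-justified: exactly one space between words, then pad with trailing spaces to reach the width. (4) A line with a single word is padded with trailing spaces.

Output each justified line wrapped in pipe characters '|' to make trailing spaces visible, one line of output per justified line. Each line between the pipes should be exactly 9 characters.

Answer: |grass sea|
|train    |
|dust  who|
|version  |
|corn     |
|large    |
|address  |
|as on two|
|slow   do|
|corn     |
|music    |
|glass  is|
|hard frog|

Derivation:
Line 1: ['grass', 'sea'] (min_width=9, slack=0)
Line 2: ['train'] (min_width=5, slack=4)
Line 3: ['dust', 'who'] (min_width=8, slack=1)
Line 4: ['version'] (min_width=7, slack=2)
Line 5: ['corn'] (min_width=4, slack=5)
Line 6: ['large'] (min_width=5, slack=4)
Line 7: ['address'] (min_width=7, slack=2)
Line 8: ['as', 'on', 'two'] (min_width=9, slack=0)
Line 9: ['slow', 'do'] (min_width=7, slack=2)
Line 10: ['corn'] (min_width=4, slack=5)
Line 11: ['music'] (min_width=5, slack=4)
Line 12: ['glass', 'is'] (min_width=8, slack=1)
Line 13: ['hard', 'frog'] (min_width=9, slack=0)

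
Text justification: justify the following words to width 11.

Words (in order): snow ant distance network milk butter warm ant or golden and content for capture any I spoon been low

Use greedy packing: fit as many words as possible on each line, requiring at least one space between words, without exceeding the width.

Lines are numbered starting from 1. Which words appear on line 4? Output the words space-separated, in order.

Answer: milk butter

Derivation:
Line 1: ['snow', 'ant'] (min_width=8, slack=3)
Line 2: ['distance'] (min_width=8, slack=3)
Line 3: ['network'] (min_width=7, slack=4)
Line 4: ['milk', 'butter'] (min_width=11, slack=0)
Line 5: ['warm', 'ant', 'or'] (min_width=11, slack=0)
Line 6: ['golden', 'and'] (min_width=10, slack=1)
Line 7: ['content', 'for'] (min_width=11, slack=0)
Line 8: ['capture', 'any'] (min_width=11, slack=0)
Line 9: ['I', 'spoon'] (min_width=7, slack=4)
Line 10: ['been', 'low'] (min_width=8, slack=3)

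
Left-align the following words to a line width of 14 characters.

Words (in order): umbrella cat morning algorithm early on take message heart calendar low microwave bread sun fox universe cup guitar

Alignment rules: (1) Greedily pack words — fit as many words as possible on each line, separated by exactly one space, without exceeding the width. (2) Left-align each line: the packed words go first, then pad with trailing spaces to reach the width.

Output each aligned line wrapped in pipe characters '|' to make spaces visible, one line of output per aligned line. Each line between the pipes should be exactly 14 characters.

Answer: |umbrella cat  |
|morning       |
|algorithm     |
|early on take |
|message heart |
|calendar low  |
|microwave     |
|bread sun fox |
|universe cup  |
|guitar        |

Derivation:
Line 1: ['umbrella', 'cat'] (min_width=12, slack=2)
Line 2: ['morning'] (min_width=7, slack=7)
Line 3: ['algorithm'] (min_width=9, slack=5)
Line 4: ['early', 'on', 'take'] (min_width=13, slack=1)
Line 5: ['message', 'heart'] (min_width=13, slack=1)
Line 6: ['calendar', 'low'] (min_width=12, slack=2)
Line 7: ['microwave'] (min_width=9, slack=5)
Line 8: ['bread', 'sun', 'fox'] (min_width=13, slack=1)
Line 9: ['universe', 'cup'] (min_width=12, slack=2)
Line 10: ['guitar'] (min_width=6, slack=8)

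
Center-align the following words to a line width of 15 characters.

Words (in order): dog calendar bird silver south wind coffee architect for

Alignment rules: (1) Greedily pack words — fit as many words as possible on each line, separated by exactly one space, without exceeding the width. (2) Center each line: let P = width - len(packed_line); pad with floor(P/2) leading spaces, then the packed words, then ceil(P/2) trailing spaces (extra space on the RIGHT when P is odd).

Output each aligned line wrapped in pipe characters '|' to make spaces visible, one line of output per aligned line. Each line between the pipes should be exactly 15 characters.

Line 1: ['dog', 'calendar'] (min_width=12, slack=3)
Line 2: ['bird', 'silver'] (min_width=11, slack=4)
Line 3: ['south', 'wind'] (min_width=10, slack=5)
Line 4: ['coffee'] (min_width=6, slack=9)
Line 5: ['architect', 'for'] (min_width=13, slack=2)

Answer: | dog calendar  |
|  bird silver  |
|  south wind   |
|    coffee     |
| architect for |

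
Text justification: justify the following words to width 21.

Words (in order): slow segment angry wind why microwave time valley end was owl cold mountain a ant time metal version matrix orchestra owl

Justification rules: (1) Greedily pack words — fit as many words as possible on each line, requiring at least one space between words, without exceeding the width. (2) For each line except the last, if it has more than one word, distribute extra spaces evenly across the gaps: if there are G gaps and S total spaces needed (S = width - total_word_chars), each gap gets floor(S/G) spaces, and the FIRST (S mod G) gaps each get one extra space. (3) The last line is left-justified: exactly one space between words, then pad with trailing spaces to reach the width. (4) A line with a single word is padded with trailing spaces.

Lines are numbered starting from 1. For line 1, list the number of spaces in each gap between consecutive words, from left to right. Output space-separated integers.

Line 1: ['slow', 'segment', 'angry'] (min_width=18, slack=3)
Line 2: ['wind', 'why', 'microwave'] (min_width=18, slack=3)
Line 3: ['time', 'valley', 'end', 'was'] (min_width=19, slack=2)
Line 4: ['owl', 'cold', 'mountain', 'a'] (min_width=19, slack=2)
Line 5: ['ant', 'time', 'metal'] (min_width=14, slack=7)
Line 6: ['version', 'matrix'] (min_width=14, slack=7)
Line 7: ['orchestra', 'owl'] (min_width=13, slack=8)

Answer: 3 2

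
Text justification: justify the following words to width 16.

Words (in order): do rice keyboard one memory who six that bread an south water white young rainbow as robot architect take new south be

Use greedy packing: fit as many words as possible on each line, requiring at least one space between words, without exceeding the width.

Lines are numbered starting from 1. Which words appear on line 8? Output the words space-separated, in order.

Answer: new south be

Derivation:
Line 1: ['do', 'rice', 'keyboard'] (min_width=16, slack=0)
Line 2: ['one', 'memory', 'who'] (min_width=14, slack=2)
Line 3: ['six', 'that', 'bread'] (min_width=14, slack=2)
Line 4: ['an', 'south', 'water'] (min_width=14, slack=2)
Line 5: ['white', 'young'] (min_width=11, slack=5)
Line 6: ['rainbow', 'as', 'robot'] (min_width=16, slack=0)
Line 7: ['architect', 'take'] (min_width=14, slack=2)
Line 8: ['new', 'south', 'be'] (min_width=12, slack=4)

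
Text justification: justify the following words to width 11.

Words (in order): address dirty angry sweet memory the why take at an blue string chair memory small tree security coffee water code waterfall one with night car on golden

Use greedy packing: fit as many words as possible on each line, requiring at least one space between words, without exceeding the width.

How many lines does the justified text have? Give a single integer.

Answer: 17

Derivation:
Line 1: ['address'] (min_width=7, slack=4)
Line 2: ['dirty', 'angry'] (min_width=11, slack=0)
Line 3: ['sweet'] (min_width=5, slack=6)
Line 4: ['memory', 'the'] (min_width=10, slack=1)
Line 5: ['why', 'take', 'at'] (min_width=11, slack=0)
Line 6: ['an', 'blue'] (min_width=7, slack=4)
Line 7: ['string'] (min_width=6, slack=5)
Line 8: ['chair'] (min_width=5, slack=6)
Line 9: ['memory'] (min_width=6, slack=5)
Line 10: ['small', 'tree'] (min_width=10, slack=1)
Line 11: ['security'] (min_width=8, slack=3)
Line 12: ['coffee'] (min_width=6, slack=5)
Line 13: ['water', 'code'] (min_width=10, slack=1)
Line 14: ['waterfall'] (min_width=9, slack=2)
Line 15: ['one', 'with'] (min_width=8, slack=3)
Line 16: ['night', 'car'] (min_width=9, slack=2)
Line 17: ['on', 'golden'] (min_width=9, slack=2)
Total lines: 17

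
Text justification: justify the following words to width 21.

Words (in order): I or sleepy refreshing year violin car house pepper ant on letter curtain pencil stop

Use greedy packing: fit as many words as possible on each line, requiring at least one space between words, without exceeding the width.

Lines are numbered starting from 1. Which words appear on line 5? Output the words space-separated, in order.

Answer: curtain pencil stop

Derivation:
Line 1: ['I', 'or', 'sleepy'] (min_width=11, slack=10)
Line 2: ['refreshing', 'year'] (min_width=15, slack=6)
Line 3: ['violin', 'car', 'house'] (min_width=16, slack=5)
Line 4: ['pepper', 'ant', 'on', 'letter'] (min_width=20, slack=1)
Line 5: ['curtain', 'pencil', 'stop'] (min_width=19, slack=2)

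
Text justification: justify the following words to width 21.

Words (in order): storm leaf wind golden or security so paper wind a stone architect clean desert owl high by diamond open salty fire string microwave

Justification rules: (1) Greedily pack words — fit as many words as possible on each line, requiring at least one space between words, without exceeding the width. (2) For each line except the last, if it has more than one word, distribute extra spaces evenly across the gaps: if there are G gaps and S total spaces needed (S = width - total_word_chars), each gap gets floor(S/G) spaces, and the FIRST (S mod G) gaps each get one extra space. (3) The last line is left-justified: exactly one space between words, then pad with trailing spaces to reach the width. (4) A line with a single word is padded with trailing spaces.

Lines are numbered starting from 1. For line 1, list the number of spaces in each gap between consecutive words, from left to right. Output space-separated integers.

Line 1: ['storm', 'leaf', 'wind'] (min_width=15, slack=6)
Line 2: ['golden', 'or', 'security', 'so'] (min_width=21, slack=0)
Line 3: ['paper', 'wind', 'a', 'stone'] (min_width=18, slack=3)
Line 4: ['architect', 'clean'] (min_width=15, slack=6)
Line 5: ['desert', 'owl', 'high', 'by'] (min_width=18, slack=3)
Line 6: ['diamond', 'open', 'salty'] (min_width=18, slack=3)
Line 7: ['fire', 'string', 'microwave'] (min_width=21, slack=0)

Answer: 4 4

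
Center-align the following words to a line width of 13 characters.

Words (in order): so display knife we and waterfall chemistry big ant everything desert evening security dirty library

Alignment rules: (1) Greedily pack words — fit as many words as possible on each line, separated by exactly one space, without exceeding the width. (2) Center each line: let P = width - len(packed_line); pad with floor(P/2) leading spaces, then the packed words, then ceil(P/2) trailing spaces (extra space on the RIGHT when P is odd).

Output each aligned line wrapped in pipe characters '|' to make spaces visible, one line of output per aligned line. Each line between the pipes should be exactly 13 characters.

Line 1: ['so', 'display'] (min_width=10, slack=3)
Line 2: ['knife', 'we', 'and'] (min_width=12, slack=1)
Line 3: ['waterfall'] (min_width=9, slack=4)
Line 4: ['chemistry', 'big'] (min_width=13, slack=0)
Line 5: ['ant'] (min_width=3, slack=10)
Line 6: ['everything'] (min_width=10, slack=3)
Line 7: ['desert'] (min_width=6, slack=7)
Line 8: ['evening'] (min_width=7, slack=6)
Line 9: ['security'] (min_width=8, slack=5)
Line 10: ['dirty', 'library'] (min_width=13, slack=0)

Answer: | so display  |
|knife we and |
|  waterfall  |
|chemistry big|
|     ant     |
| everything  |
|   desert    |
|   evening   |
|  security   |
|dirty library|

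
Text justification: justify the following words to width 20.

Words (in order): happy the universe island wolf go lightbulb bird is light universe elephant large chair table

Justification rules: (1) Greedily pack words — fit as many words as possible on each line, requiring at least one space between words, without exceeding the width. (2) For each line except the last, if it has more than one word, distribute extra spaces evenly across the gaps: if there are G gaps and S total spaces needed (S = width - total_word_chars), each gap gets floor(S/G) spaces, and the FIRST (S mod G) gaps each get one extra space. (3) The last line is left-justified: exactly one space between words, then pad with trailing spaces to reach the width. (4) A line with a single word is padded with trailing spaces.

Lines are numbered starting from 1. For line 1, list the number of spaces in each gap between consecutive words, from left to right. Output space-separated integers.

Line 1: ['happy', 'the', 'universe'] (min_width=18, slack=2)
Line 2: ['island', 'wolf', 'go'] (min_width=14, slack=6)
Line 3: ['lightbulb', 'bird', 'is'] (min_width=17, slack=3)
Line 4: ['light', 'universe'] (min_width=14, slack=6)
Line 5: ['elephant', 'large', 'chair'] (min_width=20, slack=0)
Line 6: ['table'] (min_width=5, slack=15)

Answer: 2 2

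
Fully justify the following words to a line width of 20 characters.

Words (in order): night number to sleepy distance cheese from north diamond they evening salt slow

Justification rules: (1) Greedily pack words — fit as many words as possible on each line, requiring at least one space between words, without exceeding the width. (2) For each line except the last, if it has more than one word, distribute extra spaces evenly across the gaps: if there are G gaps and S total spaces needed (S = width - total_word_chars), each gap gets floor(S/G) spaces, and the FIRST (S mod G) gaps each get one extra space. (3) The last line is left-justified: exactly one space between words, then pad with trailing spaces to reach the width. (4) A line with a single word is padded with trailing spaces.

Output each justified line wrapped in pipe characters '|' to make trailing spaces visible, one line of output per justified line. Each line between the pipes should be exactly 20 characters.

Answer: |night    number   to|
|sleepy      distance|
|cheese   from  north|
|diamond they evening|
|salt slow           |

Derivation:
Line 1: ['night', 'number', 'to'] (min_width=15, slack=5)
Line 2: ['sleepy', 'distance'] (min_width=15, slack=5)
Line 3: ['cheese', 'from', 'north'] (min_width=17, slack=3)
Line 4: ['diamond', 'they', 'evening'] (min_width=20, slack=0)
Line 5: ['salt', 'slow'] (min_width=9, slack=11)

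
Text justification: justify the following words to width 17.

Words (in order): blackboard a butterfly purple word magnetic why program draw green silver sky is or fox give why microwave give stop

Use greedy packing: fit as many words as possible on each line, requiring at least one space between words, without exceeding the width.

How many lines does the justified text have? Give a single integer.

Answer: 8

Derivation:
Line 1: ['blackboard', 'a'] (min_width=12, slack=5)
Line 2: ['butterfly', 'purple'] (min_width=16, slack=1)
Line 3: ['word', 'magnetic', 'why'] (min_width=17, slack=0)
Line 4: ['program', 'draw'] (min_width=12, slack=5)
Line 5: ['green', 'silver', 'sky'] (min_width=16, slack=1)
Line 6: ['is', 'or', 'fox', 'give'] (min_width=14, slack=3)
Line 7: ['why', 'microwave'] (min_width=13, slack=4)
Line 8: ['give', 'stop'] (min_width=9, slack=8)
Total lines: 8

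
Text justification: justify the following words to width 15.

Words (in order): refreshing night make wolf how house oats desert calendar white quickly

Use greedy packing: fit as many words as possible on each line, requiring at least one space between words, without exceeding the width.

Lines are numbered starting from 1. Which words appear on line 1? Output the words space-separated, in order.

Line 1: ['refreshing'] (min_width=10, slack=5)
Line 2: ['night', 'make', 'wolf'] (min_width=15, slack=0)
Line 3: ['how', 'house', 'oats'] (min_width=14, slack=1)
Line 4: ['desert', 'calendar'] (min_width=15, slack=0)
Line 5: ['white', 'quickly'] (min_width=13, slack=2)

Answer: refreshing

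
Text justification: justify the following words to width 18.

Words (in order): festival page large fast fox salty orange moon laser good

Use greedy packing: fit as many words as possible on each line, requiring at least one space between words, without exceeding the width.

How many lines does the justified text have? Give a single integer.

Line 1: ['festival', 'page'] (min_width=13, slack=5)
Line 2: ['large', 'fast', 'fox'] (min_width=14, slack=4)
Line 3: ['salty', 'orange', 'moon'] (min_width=17, slack=1)
Line 4: ['laser', 'good'] (min_width=10, slack=8)
Total lines: 4

Answer: 4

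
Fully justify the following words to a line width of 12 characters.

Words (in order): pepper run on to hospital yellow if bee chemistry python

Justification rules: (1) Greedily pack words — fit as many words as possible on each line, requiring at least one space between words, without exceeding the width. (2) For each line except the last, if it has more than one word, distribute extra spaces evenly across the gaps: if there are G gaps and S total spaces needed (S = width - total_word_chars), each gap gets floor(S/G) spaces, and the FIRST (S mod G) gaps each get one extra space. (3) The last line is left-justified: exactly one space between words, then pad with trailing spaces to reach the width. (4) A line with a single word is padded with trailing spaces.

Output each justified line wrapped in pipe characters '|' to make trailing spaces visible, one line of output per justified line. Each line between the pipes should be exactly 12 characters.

Answer: |pepper   run|
|on        to|
|hospital    |
|yellow    if|
|bee         |
|chemistry   |
|python      |

Derivation:
Line 1: ['pepper', 'run'] (min_width=10, slack=2)
Line 2: ['on', 'to'] (min_width=5, slack=7)
Line 3: ['hospital'] (min_width=8, slack=4)
Line 4: ['yellow', 'if'] (min_width=9, slack=3)
Line 5: ['bee'] (min_width=3, slack=9)
Line 6: ['chemistry'] (min_width=9, slack=3)
Line 7: ['python'] (min_width=6, slack=6)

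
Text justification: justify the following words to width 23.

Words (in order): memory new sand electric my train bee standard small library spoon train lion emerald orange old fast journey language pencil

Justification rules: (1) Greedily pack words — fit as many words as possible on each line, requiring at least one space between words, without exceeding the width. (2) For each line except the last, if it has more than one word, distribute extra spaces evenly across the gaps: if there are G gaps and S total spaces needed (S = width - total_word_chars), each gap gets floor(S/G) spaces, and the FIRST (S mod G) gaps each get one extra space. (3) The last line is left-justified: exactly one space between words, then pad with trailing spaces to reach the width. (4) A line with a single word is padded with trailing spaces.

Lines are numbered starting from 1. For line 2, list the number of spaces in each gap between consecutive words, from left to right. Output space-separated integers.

Line 1: ['memory', 'new', 'sand'] (min_width=15, slack=8)
Line 2: ['electric', 'my', 'train', 'bee'] (min_width=21, slack=2)
Line 3: ['standard', 'small', 'library'] (min_width=22, slack=1)
Line 4: ['spoon', 'train', 'lion'] (min_width=16, slack=7)
Line 5: ['emerald', 'orange', 'old', 'fast'] (min_width=23, slack=0)
Line 6: ['journey', 'language', 'pencil'] (min_width=23, slack=0)

Answer: 2 2 1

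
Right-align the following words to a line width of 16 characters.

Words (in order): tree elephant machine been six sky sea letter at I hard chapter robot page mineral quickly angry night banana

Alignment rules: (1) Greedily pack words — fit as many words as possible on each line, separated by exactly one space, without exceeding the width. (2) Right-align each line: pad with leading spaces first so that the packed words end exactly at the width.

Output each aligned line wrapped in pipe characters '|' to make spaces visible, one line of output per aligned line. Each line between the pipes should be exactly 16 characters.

Answer: |   tree elephant|
|machine been six|
|  sky sea letter|
|       at I hard|
|   chapter robot|
|    page mineral|
|   quickly angry|
|    night banana|

Derivation:
Line 1: ['tree', 'elephant'] (min_width=13, slack=3)
Line 2: ['machine', 'been', 'six'] (min_width=16, slack=0)
Line 3: ['sky', 'sea', 'letter'] (min_width=14, slack=2)
Line 4: ['at', 'I', 'hard'] (min_width=9, slack=7)
Line 5: ['chapter', 'robot'] (min_width=13, slack=3)
Line 6: ['page', 'mineral'] (min_width=12, slack=4)
Line 7: ['quickly', 'angry'] (min_width=13, slack=3)
Line 8: ['night', 'banana'] (min_width=12, slack=4)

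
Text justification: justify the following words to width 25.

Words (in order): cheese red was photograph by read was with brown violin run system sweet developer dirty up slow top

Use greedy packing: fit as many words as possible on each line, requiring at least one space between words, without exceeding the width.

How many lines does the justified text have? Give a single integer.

Answer: 5

Derivation:
Line 1: ['cheese', 'red', 'was', 'photograph'] (min_width=25, slack=0)
Line 2: ['by', 'read', 'was', 'with', 'brown'] (min_width=22, slack=3)
Line 3: ['violin', 'run', 'system', 'sweet'] (min_width=23, slack=2)
Line 4: ['developer', 'dirty', 'up', 'slow'] (min_width=23, slack=2)
Line 5: ['top'] (min_width=3, slack=22)
Total lines: 5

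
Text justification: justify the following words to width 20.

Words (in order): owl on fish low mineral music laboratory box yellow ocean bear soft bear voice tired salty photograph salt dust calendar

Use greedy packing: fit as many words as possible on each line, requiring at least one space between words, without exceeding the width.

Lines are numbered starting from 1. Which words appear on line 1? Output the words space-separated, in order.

Answer: owl on fish low

Derivation:
Line 1: ['owl', 'on', 'fish', 'low'] (min_width=15, slack=5)
Line 2: ['mineral', 'music'] (min_width=13, slack=7)
Line 3: ['laboratory', 'box'] (min_width=14, slack=6)
Line 4: ['yellow', 'ocean', 'bear'] (min_width=17, slack=3)
Line 5: ['soft', 'bear', 'voice'] (min_width=15, slack=5)
Line 6: ['tired', 'salty'] (min_width=11, slack=9)
Line 7: ['photograph', 'salt', 'dust'] (min_width=20, slack=0)
Line 8: ['calendar'] (min_width=8, slack=12)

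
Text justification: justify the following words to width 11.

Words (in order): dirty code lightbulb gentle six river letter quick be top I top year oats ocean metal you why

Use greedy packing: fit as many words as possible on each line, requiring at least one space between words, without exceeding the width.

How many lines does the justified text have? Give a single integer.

Line 1: ['dirty', 'code'] (min_width=10, slack=1)
Line 2: ['lightbulb'] (min_width=9, slack=2)
Line 3: ['gentle', 'six'] (min_width=10, slack=1)
Line 4: ['river'] (min_width=5, slack=6)
Line 5: ['letter'] (min_width=6, slack=5)
Line 6: ['quick', 'be'] (min_width=8, slack=3)
Line 7: ['top', 'I', 'top'] (min_width=9, slack=2)
Line 8: ['year', 'oats'] (min_width=9, slack=2)
Line 9: ['ocean', 'metal'] (min_width=11, slack=0)
Line 10: ['you', 'why'] (min_width=7, slack=4)
Total lines: 10

Answer: 10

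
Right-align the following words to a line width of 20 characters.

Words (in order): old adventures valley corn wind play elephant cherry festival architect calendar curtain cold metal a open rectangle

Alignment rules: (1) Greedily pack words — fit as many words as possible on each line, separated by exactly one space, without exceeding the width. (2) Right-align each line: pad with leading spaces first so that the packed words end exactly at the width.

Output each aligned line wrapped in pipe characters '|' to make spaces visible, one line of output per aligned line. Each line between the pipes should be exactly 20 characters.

Answer: |      old adventures|
|    valley corn wind|
|play elephant cherry|
|  festival architect|
|    calendar curtain|
|   cold metal a open|
|           rectangle|

Derivation:
Line 1: ['old', 'adventures'] (min_width=14, slack=6)
Line 2: ['valley', 'corn', 'wind'] (min_width=16, slack=4)
Line 3: ['play', 'elephant', 'cherry'] (min_width=20, slack=0)
Line 4: ['festival', 'architect'] (min_width=18, slack=2)
Line 5: ['calendar', 'curtain'] (min_width=16, slack=4)
Line 6: ['cold', 'metal', 'a', 'open'] (min_width=17, slack=3)
Line 7: ['rectangle'] (min_width=9, slack=11)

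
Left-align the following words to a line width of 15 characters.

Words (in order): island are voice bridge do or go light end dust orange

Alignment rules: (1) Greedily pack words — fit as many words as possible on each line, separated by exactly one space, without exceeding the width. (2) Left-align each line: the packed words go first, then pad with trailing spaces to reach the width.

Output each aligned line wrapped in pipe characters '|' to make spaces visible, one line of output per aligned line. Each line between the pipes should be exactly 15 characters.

Answer: |island are     |
|voice bridge do|
|or go light end|
|dust orange    |

Derivation:
Line 1: ['island', 'are'] (min_width=10, slack=5)
Line 2: ['voice', 'bridge', 'do'] (min_width=15, slack=0)
Line 3: ['or', 'go', 'light', 'end'] (min_width=15, slack=0)
Line 4: ['dust', 'orange'] (min_width=11, slack=4)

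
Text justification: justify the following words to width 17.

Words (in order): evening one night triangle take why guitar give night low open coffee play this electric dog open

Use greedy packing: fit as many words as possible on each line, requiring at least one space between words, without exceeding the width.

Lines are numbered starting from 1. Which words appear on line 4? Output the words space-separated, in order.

Line 1: ['evening', 'one', 'night'] (min_width=17, slack=0)
Line 2: ['triangle', 'take', 'why'] (min_width=17, slack=0)
Line 3: ['guitar', 'give', 'night'] (min_width=17, slack=0)
Line 4: ['low', 'open', 'coffee'] (min_width=15, slack=2)
Line 5: ['play', 'this'] (min_width=9, slack=8)
Line 6: ['electric', 'dog', 'open'] (min_width=17, slack=0)

Answer: low open coffee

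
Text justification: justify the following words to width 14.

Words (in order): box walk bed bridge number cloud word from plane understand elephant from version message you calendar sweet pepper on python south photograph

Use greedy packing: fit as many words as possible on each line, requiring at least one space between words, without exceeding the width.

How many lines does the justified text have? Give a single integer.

Answer: 12

Derivation:
Line 1: ['box', 'walk', 'bed'] (min_width=12, slack=2)
Line 2: ['bridge', 'number'] (min_width=13, slack=1)
Line 3: ['cloud', 'word'] (min_width=10, slack=4)
Line 4: ['from', 'plane'] (min_width=10, slack=4)
Line 5: ['understand'] (min_width=10, slack=4)
Line 6: ['elephant', 'from'] (min_width=13, slack=1)
Line 7: ['version'] (min_width=7, slack=7)
Line 8: ['message', 'you'] (min_width=11, slack=3)
Line 9: ['calendar', 'sweet'] (min_width=14, slack=0)
Line 10: ['pepper', 'on'] (min_width=9, slack=5)
Line 11: ['python', 'south'] (min_width=12, slack=2)
Line 12: ['photograph'] (min_width=10, slack=4)
Total lines: 12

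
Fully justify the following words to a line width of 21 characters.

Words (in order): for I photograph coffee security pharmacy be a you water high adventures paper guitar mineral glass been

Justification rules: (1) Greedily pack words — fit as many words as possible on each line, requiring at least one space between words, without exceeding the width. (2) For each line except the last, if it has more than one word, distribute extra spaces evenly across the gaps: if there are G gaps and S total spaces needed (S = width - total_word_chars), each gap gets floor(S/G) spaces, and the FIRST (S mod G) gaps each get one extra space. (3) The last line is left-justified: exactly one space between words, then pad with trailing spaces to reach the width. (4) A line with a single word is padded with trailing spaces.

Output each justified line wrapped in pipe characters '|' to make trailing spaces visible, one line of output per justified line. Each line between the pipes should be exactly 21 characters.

Answer: |for    I   photograph|
|coffee       security|
|pharmacy   be  a  you|
|water high adventures|
|paper  guitar mineral|
|glass been           |

Derivation:
Line 1: ['for', 'I', 'photograph'] (min_width=16, slack=5)
Line 2: ['coffee', 'security'] (min_width=15, slack=6)
Line 3: ['pharmacy', 'be', 'a', 'you'] (min_width=17, slack=4)
Line 4: ['water', 'high', 'adventures'] (min_width=21, slack=0)
Line 5: ['paper', 'guitar', 'mineral'] (min_width=20, slack=1)
Line 6: ['glass', 'been'] (min_width=10, slack=11)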